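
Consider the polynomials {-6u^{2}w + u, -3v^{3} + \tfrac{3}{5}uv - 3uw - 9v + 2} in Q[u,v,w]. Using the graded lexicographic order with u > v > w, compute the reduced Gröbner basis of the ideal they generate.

This is the nonlinear analogue of row-reducing a linear system.

f_1 = -6u^{2}w + u, LT = u^{2}w.
f_2 = -3v^{3} + \tfrac{3}{5}uv - 3uw - 9v + 2, LT = v^{3}.

The S-polynomials (S(f_1,f_2)) all reduce to 0 modulo the current basis, so we have a Gröbner basis.

G = {u^{2}w - \tfrac{1}{6}u, v^{3} - \tfrac{1}{5}uv + uw + 3v - \tfrac{2}{3}}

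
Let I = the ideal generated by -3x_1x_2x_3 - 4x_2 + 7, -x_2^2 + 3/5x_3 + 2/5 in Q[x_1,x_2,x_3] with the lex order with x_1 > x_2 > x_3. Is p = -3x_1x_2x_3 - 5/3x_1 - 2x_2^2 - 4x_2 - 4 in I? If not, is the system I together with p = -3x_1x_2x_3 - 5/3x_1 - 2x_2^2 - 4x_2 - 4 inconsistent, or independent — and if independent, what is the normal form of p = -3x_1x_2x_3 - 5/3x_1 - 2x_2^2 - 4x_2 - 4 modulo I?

-3x_1x_2x_3 - 5/3x_1 - 2x_2^2 - 4x_2 - 4 is independent of I; its normal form modulo I is -5/3x_1 - 6/5x_3 - 59/5.

First compute the reduced Gröbner basis of I by Buchberger's algorithm.
f_1 = -3x_1x_2x_3 - 4x_2 + 7, LT = x_1x_2x_3.
f_2 = -x_2^2 + 3/5x_3 + 2/5, LT = x_2^2.

S(f_1,f_2): lcm = x_1x_2^2x_3. S = 3/5x_1x_3^2 + 2/5x_1x_3 + 4/3x_2^2 - 7/3x_2.
  leading term x_1x_3^2: no divisor's leading term divides it; move 3/5x_1x_3^2 to the remainder.
  leading term x_1x_3: no divisor's leading term divides it; move 2/5x_1x_3 to the remainder.
  leading term x_2^2: subtract (-4/3)·f_2 from 4/3x_2^2 - 7/3x_2 → -7/3x_2 + 4/5x_3 + 8/15
  leading term x_2: no divisor's leading term divides it; move -7/3x_2 to the remainder.
  leading term x_3: no divisor's leading term divides it; move 4/5x_3 to the remainder.
  leading term 1: no divisor's leading term divides it; move 8/15 to the remainder.
  remainder 3/5x_1x_3^2 + 2/5x_1x_3 - 7/3x_2 + 4/5x_3 + 8/15 ≠ 0; add h_3 = 3/5x_1x_3^2 + 2/5x_1x_3 - 7/3x_2 + 4/5x_3 + 8/15 to the basis.

The other S-polynomials (S(f_1,h_3), S(f_2,h_3)) all reduce to 0 modulo the current basis, so we have a Gröbner basis.
Inter-reduce: drop elements whose leading term is divisible by another's, tail-reduce, and make monic.
Reduced Gröbner basis: {x_1x_2x_3 + 4/3x_2 - 7/3, x_1x_3^2 + 2/3x_1x_3 - 35/9x_2 + 4/3x_3 + 8/9, x_2^2 - 3/5x_3 - 2/5}.
Label its elements g_1 = x_1x_2x_3 + 4/3x_2 - 7/3, g_2 = x_1x_3^2 + 2/3x_1x_3 - 35/9x_2 + 4/3x_3 + 8/9, g_3 = x_2^2 - 3/5x_3 - 2/5.

Reduce p = -3x_1x_2x_3 - 5/3x_1 - 2x_2^2 - 4x_2 - 4 modulo G:
  leading term x_1x_2x_3: subtract (-3)·g_1 from -3x_1x_2x_3 - 5/3x_1 - 2x_2^2 - 4x_2 - 4 → -5/3x_1 - 2x_2^2 - 11
  leading term x_1: no divisor's leading term divides it; move -5/3x_1 to the remainder.
  leading term x_2^2: subtract (-2)·g_3 from -2x_2^2 - 11 → -6/5x_3 - 59/5
  leading term x_3: no divisor's leading term divides it; move -6/5x_3 to the remainder.
  leading term 1: no divisor's leading term divides it; move -59/5 to the remainder.
  normal form = -5/3x_1 - 6/5x_3 - 59/5.
The normal form is nonzero, so p ∉ I. Since p minus its normal form lies in I, I + (p) = I + (r) where r = -5/3x_1 - 6/5x_3 - 59/5; decide whether this ideal is the whole ring.
Run Buchberger on G together with r (pairs among the g_i already reduce to 0 since G is a Gröbner basis):
g_1 = x_1x_2x_3 + 4/3x_2 - 7/3, LT = x_1x_2x_3.
g_2 = x_1x_3^2 + 2/3x_1x_3 - 35/9x_2 + 4/3x_3 + 8/9, LT = x_1x_3^2.
g_3 = x_2^2 - 3/5x_3 - 2/5, LT = x_2^2.
r = -5/3x_1 - 6/5x_3 - 59/5, LT = x_1.

S(g_1,r): lcm = x_1x_2x_3. S = -18/25x_2x_3^2 - 177/25x_2x_3 + 4/3x_2 - 7/3.
  leading term x_2x_3^2: no divisor's leading term divides it; move -18/25x_2x_3^2 to the remainder.
  leading term x_2x_3: no divisor's leading term divides it; move -177/25x_2x_3 to the remainder.
  leading term x_2: no divisor's leading term divides it; move 4/3x_2 to the remainder.
  leading term 1: no divisor's leading term divides it; move -7/3 to the remainder.
  remainder -18/25x_2x_3^2 - 177/25x_2x_3 + 4/3x_2 - 7/3 ≠ 0; add m_5 = -18/25x_2x_3^2 - 177/25x_2x_3 + 4/3x_2 - 7/3 to the basis.

S(g_2,r): lcm = x_1x_3^2. S = 2/3x_1x_3 - 35/9x_2 - 18/25x_3^3 - 177/25x_3^2 + 4/3x_3 + 8/9.
  leading term x_1x_3: subtract (-2/5x_3)·r from 2/3x_1x_3 - 35/9x_2 - 18/25x_3^3 - 177/25x_3^2 + 4/3x_3 + 8/9 → -35/9x_2 - 18/25x_3^3 - 189/25x_3^2 - 254/75x_3 + 8/9
  leading term x_2: no divisor's leading term divides it; move -35/9x_2 to the remainder.
  leading term x_3^3: no divisor's leading term divides it; move -18/25x_3^3 to the remainder.
  leading term x_3^2: no divisor's leading term divides it; move -189/25x_3^2 to the remainder.
  leading term x_3: no divisor's leading term divides it; move -254/75x_3 to the remainder.
  leading term 1: no divisor's leading term divides it; move 8/9 to the remainder.
  remainder -35/9x_2 - 18/25x_3^3 - 189/25x_3^2 - 254/75x_3 + 8/9 ≠ 0; add m_6 = -35/9x_2 - 18/25x_3^3 - 189/25x_3^2 - 254/75x_3 + 8/9 to the basis.

S(m_5,m_6): lcm = x_2x_3^2. S = 59/6x_2x_3 - 50/27x_2 - 162/875x_3^5 - 243/125x_3^4 - 762/875x_3^3 + 8/35x_3^2 + 175/54.
  leading term x_2x_3: subtract (-177/70x_3)·m_6 from 59/6x_2x_3 - 50/27x_2 - 162/875x_3^5 - 243/125x_3^4 - 762/875x_3^3 + 8/35x_3^2 + 175/54 → -50/27x_2 - 162/875x_3^5 - 3294/875x_3^4 - 34977/1750x_3^3 - 7293/875x_3^2 + 236/105x_3 + 175/54
  leading term x_2: subtract (10/21)·m_6 from -50/27x_2 - 162/875x_3^5 - 3294/875x_3^4 - 34977/1750x_3^3 - 7293/875x_3^2 + 236/105x_3 + 175/54 → -162/875x_3^5 - 3294/875x_3^4 - 4911/250x_3^3 - 4143/875x_3^2 + 1216/315x_3 + 355/126
  leading term x_3^5: no divisor's leading term divides it; move -162/875x_3^5 to the remainder.
  leading term x_3^4: no divisor's leading term divides it; move -3294/875x_3^4 to the remainder.
  leading term x_3^3: no divisor's leading term divides it; move -4911/250x_3^3 to the remainder.
  leading term x_3^2: no divisor's leading term divides it; move -4143/875x_3^2 to the remainder.
  leading term x_3: no divisor's leading term divides it; move 1216/315x_3 to the remainder.
  leading term 1: no divisor's leading term divides it; move 355/126 to the remainder.
  remainder -162/875x_3^5 - 3294/875x_3^4 - 4911/250x_3^3 - 4143/875x_3^2 + 1216/315x_3 + 355/126 ≠ 0; add m_7 = -162/875x_3^5 - 3294/875x_3^4 - 4911/250x_3^3 - 4143/875x_3^2 + 1216/315x_3 + 355/126 to the basis.

The other S-polynomials (S(g_1,g_2), S(g_1,g_3), S(g_2,g_3), S(g_3,r), S(g_1,m_5), S(g_2,m_5), S(g_3,m_5), S(r,m_5), S(g_1,m_6), S(g_2,m_6), S(g_3,m_6), S(r,m_6), S(g_1,m_7), S(g_2,m_7), S(g_3,m_7), S(r,m_7), S(m_5,m_7), S(m_6,m_7)) all reduce to 0 modulo the current basis, so we have a Gröbner basis.
Inter-reduce: drop elements whose leading term is divisible by another's, tail-reduce, and make monic.
Reduced Gröbner basis: {x_1 + 18/25x_3 + 177/25, x_2 + 162/875x_3^3 + 243/125x_3^2 + 762/875x_3 - 8/35, x_3^5 + 61/3x_3^4 + 11459/108x_3^3 + 1381/54x_3^2 - 15200/729x_3 - 44375/2916}.
The reduced Gröbner basis of I + (p) is {x_1 + 18/25x_3 + 177/25, x_2 + 162/875x_3^3 + 243/125x_3^2 + 762/875x_3 - 8/35, x_3^5 + 61/3x_3^4 + 11459/108x_3^3 + 1381/54x_3^2 - 15200/729x_3 - 44375/2916} ≠ {1}, a proper ideal, so the enlarged system stays consistent: p is independent of I, with normal form -5/3x_1 - 6/5x_3 - 59/5.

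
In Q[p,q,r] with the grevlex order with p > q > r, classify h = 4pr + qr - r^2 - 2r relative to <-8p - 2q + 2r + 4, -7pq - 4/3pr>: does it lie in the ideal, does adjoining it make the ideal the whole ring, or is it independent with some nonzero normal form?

4pr + qr - r^2 - 2r lies in I (it reduces to 0).

First compute the reduced Gröbner basis of I by Buchberger's algorithm.
f_1 = -8p - 2q + 2r + 4, LT = p.
f_2 = -7pq - 4/3pr, LT = pq.

S(f_1,f_2): lcm = pq. S = 1/4q^2 - 4/21pr - 1/4qr - 1/2q.
  leading term q^2: no divisor's leading term divides it; move 1/4q^2 to the remainder.
  leading term pr: subtract (1/42r)·f_1 from -4/21pr - 1/4qr - 1/2q → -17/84qr - 1/21r^2 - 1/2q - 2/21r
  leading term qr: no divisor's leading term divides it; move -17/84qr to the remainder.
  leading term r^2: no divisor's leading term divides it; move -1/21r^2 to the remainder.
  leading term q: no divisor's leading term divides it; move -1/2q to the remainder.
  leading term r: no divisor's leading term divides it; move -2/21r to the remainder.
  remainder 1/4q^2 - 17/84qr - 1/21r^2 - 1/2q - 2/21r ≠ 0; add k_3 = 1/4q^2 - 17/84qr - 1/21r^2 - 1/2q - 2/21r to the basis.

The other S-polynomials (S(f_1,k_3), S(f_2,k_3)) all reduce to 0 modulo the current basis, so we have a Gröbner basis.
Inter-reduce: drop elements whose leading term is divisible by another's, tail-reduce, and make monic.
Reduced Gröbner basis: {q^2 - 17/21qr - 4/21r^2 - 2q - 8/21r, p + 1/4q - 1/4r - 1/2}.
Label its elements g_1 = q^2 - 17/21qr - 4/21r^2 - 2q - 8/21r, g_2 = p + 1/4q - 1/4r - 1/2.

Reduce h = 4pr + qr - r^2 - 2r modulo G:
  leading term pr: subtract (4r)·g_2 from 4pr + qr - r^2 - 2r → 0
  normal form = 0.
Since the normal form is 0, h ∈ I.

The remainder on division by a Gröbner basis is unique — it is the normal form.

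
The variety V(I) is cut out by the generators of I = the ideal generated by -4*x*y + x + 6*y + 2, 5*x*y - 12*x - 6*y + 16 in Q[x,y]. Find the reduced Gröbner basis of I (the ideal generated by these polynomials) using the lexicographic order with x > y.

G = {x - 6/43*y - 74/43, y**2 + 4/3*y - 20/3}

Buchberger's algorithm terminates because the ascending chain of leading-term ideals stabilizes.

f_1 = -4*x*y + x + 6*y + 2, LT = x*y.
f_2 = 5*x*y - 12*x - 6*y + 16, LT = x*y.

S(f_1,f_2): lcm = x*y. S = 43/20*x - 3/10*y - 37/10.
  leading term x: no divisor's leading term divides it; move 43/20*x to the remainder.
  leading term y: no divisor's leading term divides it; move -3/10*y to the remainder.
  leading term 1: no divisor's leading term divides it; move -37/10 to the remainder.
  remainder 43/20*x - 3/10*y - 37/10 ≠ 0; add g_3 = 43/20*x - 3/10*y - 37/10 to the basis.

S(f_1,g_3): lcm = x*y. S = -1/4*x + 6/43*y**2 + 19/86*y - 1/2.
  leading term x: subtract (-5/43)·g_3 from -1/4*x + 6/43*y**2 + 19/86*y - 1/2 → 6/43*y**2 + 8/43*y - 40/43
  leading term y**2: no divisor's leading term divides it; move 6/43*y**2 to the remainder.
  leading term y: no divisor's leading term divides it; move 8/43*y to the remainder.
  leading term 1: no divisor's leading term divides it; move -40/43 to the remainder.
  remainder 6/43*y**2 + 8/43*y - 40/43 ≠ 0; add g_4 = 6/43*y**2 + 8/43*y - 40/43 to the basis.

The other S-polynomials (S(f_2,g_3), S(f_1,g_4), S(f_2,g_4), S(g_3,g_4)) all reduce to 0 modulo the current basis, so we have a Gröbner basis.
Inter-reduce: drop elements whose leading term is divisible by another's, tail-reduce, and make monic.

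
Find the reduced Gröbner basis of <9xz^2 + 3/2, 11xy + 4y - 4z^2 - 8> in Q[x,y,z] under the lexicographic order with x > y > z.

f_1 = 9xz^2 + 3/2, LT = xz^2.
f_2 = 11xy + 4y - 4z^2 - 8, LT = xy.

S(f_1,f_2): lcm = xyz^2. S = -4/11yz^2 + 1/6y + 4/11z^4 + 8/11z^2.
  reduce S modulo (f_1, f_2):
  remainder -4/11yz^2 + 1/6y + 4/11z^4 + 8/11z^2 ≠ 0; add g_3 = -4/11yz^2 + 1/6y + 4/11z^4 + 8/11z^2 to the basis.

The other S-polynomials (S(f_1,g_3), S(f_2,g_3)) all reduce to 0 modulo the current basis, so we have a Gröbner basis.

G = {xy + 4/11y - 4/11z^2 - 8/11, xz^2 + 1/6, yz^2 - 11/24y - z^4 - 2z^2}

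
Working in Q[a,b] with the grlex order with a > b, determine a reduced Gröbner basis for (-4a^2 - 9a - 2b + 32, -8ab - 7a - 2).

f_1 = -4a^2 - 9a - 2b + 32, LT = a^2.
f_2 = -8ab - 7a - 2, LT = ab.

S(f_1,f_2): lcm = a^2b. S = -7/8a^2 + 9/4ab + 1/2b^2 - 1/4a - 8b.
  leading term a^2: subtract (7/32)·f_1 from -7/8a^2 + 9/4ab + 1/2b^2 - 1/4a - 8b → 9/4ab + 1/2b^2 + 55/32a - 121/16b - 7
  leading term ab: subtract (-9/32)·f_2 from 9/4ab + 1/2b^2 + 55/32a - 121/16b - 7 → 1/2b^2 - 1/4a - 121/16b - 121/16
  leading term b^2: no divisor's leading term divides it; move 1/2b^2 to the remainder.
  leading term a: no divisor's leading term divides it; move -1/4a to the remainder.
  leading term b: no divisor's leading term divides it; move -121/16b to the remainder.
  leading term 1: no divisor's leading term divides it; move -121/16 to the remainder.
  remainder 1/2b^2 - 1/4a - 121/16b - 121/16 ≠ 0; add g_3 = 1/2b^2 - 1/4a - 121/16b - 121/16 to the basis.

The other S-polynomials (S(f_1,g_3), S(f_2,g_3)) all reduce to 0 modulo the current basis, so we have a Gröbner basis.

G = {a^2 + 9/4a + 1/2b - 8, ab + 7/8a + 1/4, b^2 - 1/2a - 121/8b - 121/8}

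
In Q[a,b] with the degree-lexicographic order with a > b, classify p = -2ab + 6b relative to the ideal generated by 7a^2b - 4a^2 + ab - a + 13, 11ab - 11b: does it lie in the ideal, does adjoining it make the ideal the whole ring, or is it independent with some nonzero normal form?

-2ab + 6b is independent of I; its normal form modulo I is 4b.

First compute the reduced Gröbner basis of I by Buchberger's algorithm.
f_1 = 7a^2b - 4a^2 + ab - a + 13, LT = a^2b.
f_2 = 11ab - 11b, LT = ab.

S(f_1,f_2): lcm = a^2b. S = -4/7a^2 + 8/7ab - 1/7a + 13/7.
  reduce S modulo (f_1, f_2):
  remainder -4/7a^2 - 1/7a + 8/7b + 13/7 ≠ 0; add h_3 = -4/7a^2 - 1/7a + 8/7b + 13/7 to the basis.

S(f_1,h_3): lcm = a^2b. S = -4/7a^2 - 3/28ab + 2b^2 - 1/7a + 13/4b + 13/7.
  reduce S modulo (f_1, f_2, h_3):
  remainder 2b^2 + 2b ≠ 0; add h_4 = 2b^2 + 2b to the basis.

The other S-polynomials (S(f_2,h_3), S(f_1,h_4), S(f_2,h_4), S(h_3,h_4)) all reduce to 0 modulo the current basis, so we have a Gröbner basis.
Inter-reduce: drop elements whose leading term is divisible by another's, tail-reduce, and make monic.
Reduced Gröbner basis: {a^2 + 1/4a - 2b - 13/4, ab - b, b^2 + b}.
Label its elements g_1 = a^2 + 1/4a - 2b - 13/4, g_2 = ab - b, g_3 = b^2 + b.

Reduce p = -2ab + 6b modulo G:
  leading term ab: subtract (-2)·g_2 from -2ab + 6b → 4b
  leading term b: no divisor's leading term divides it; move 4b to the remainder.
  normal form = 4b.
The normal form is nonzero, so p ∉ I. Since p minus its normal form lies in I, I + (p) = I + (r) where r = 4b; decide whether this ideal is the whole ring.
Run Buchberger on G together with r (pairs among the g_i already reduce to 0 since G is a Gröbner basis):
g_1 = a^2 + 1/4a - 2b - 13/4, LT = a^2.
g_2 = ab - b, LT = ab.
g_3 = b^2 + b, LT = b^2.
r = 4b, LT = b.

The S-polynomials (S(g_1,g_2), S(g_1,g_3), S(g_1,r), S(g_2,g_3), S(g_2,r), S(g_3,r)) all reduce to 0 modulo the current basis, so we have a Gröbner basis.
Inter-reduce: drop elements whose leading term is divisible by another's, tail-reduce, and make monic.
Reduced Gröbner basis: {a^2 + 1/4a - 13/4, b}.
The reduced Gröbner basis of I + (p) is {a^2 + 1/4a - 13/4, b} ≠ {1}, a proper ideal, so the enlarged system stays consistent: p is independent of I, with normal form 4b.

The remainder on division by a Gröbner basis is unique — it is the normal form.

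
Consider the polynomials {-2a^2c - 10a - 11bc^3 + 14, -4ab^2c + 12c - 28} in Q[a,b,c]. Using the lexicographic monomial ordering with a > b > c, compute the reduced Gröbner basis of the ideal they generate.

f_1 = -2a^2c - 10a - 11bc^3 + 14, LT = a^2c.
f_2 = -4ab^2c + 12c - 28, LT = ab^2c.

S(f_1,f_2): lcm = a^2b^2c. S = 5ab^2 + 3ac - 7a + 11/2b^3c^3 - 7b^2.
  leading term ab^2: no divisor's leading term divides it; move 5ab^2 to the remainder.
  leading term ac: no divisor's leading term divides it; move 3ac to the remainder.
  leading term a: no divisor's leading term divides it; move -7a to the remainder.
  leading term b^3c^3: no divisor's leading term divides it; move 11/2b^3c^3 to the remainder.
  leading term b^2: no divisor's leading term divides it; move -7b^2 to the remainder.
  remainder 5ab^2 + 3ac - 7a + 11/2b^3c^3 - 7b^2 ≠ 0; add g_3 = 5ab^2 + 3ac - 7a + 11/2b^3c^3 - 7b^2 to the basis.

S(f_2,g_3): lcm = ab^2c. S = -3/5ac^2 + 7/5ac - 11/10b^3c^4 + 7/5b^2c - 3c + 7.
  leading term ac^2: no divisor's leading term divides it; move -3/5ac^2 to the remainder.
  leading term ac: no divisor's leading term divides it; move 7/5ac to the remainder.
  leading term b^3c^4: no divisor's leading term divides it; move -11/10b^3c^4 to the remainder.
  leading term b^2c: no divisor's leading term divides it; move 7/5b^2c to the remainder.
  leading term c: no divisor's leading term divides it; move -3c to the remainder.
  leading term 1: no divisor's leading term divides it; move 7 to the remainder.
  remainder -3/5ac^2 + 7/5ac - 11/10b^3c^4 + 7/5b^2c - 3c + 7 ≠ 0; add g_4 = -3/5ac^2 + 7/5ac - 11/10b^3c^4 + 7/5b^2c - 3c + 7 to the basis.

S(f_2,g_4): lcm = ab^2c^2. S = 7/3ab^2c - 11/6b^5c^4 + 7/3b^4c - 5b^2c + 35/3b^2 - 3c^2 + 7c.
  leading term ab^2c: subtract (-7/12)·f_2 from 7/3ab^2c - 11/6b^5c^4 + 7/3b^4c - 5b^2c + 35/3b^2 - 3c^2 + 7c → -11/6b^5c^4 + 7/3b^4c - 5b^2c + 35/3b^2 - 3c^2 + 14c - 49/3
  leading term b^5c^4: no divisor's leading term divides it; move -11/6b^5c^4 to the remainder.
  leading term b^4c: no divisor's leading term divides it; move 7/3b^4c to the remainder.
  leading term b^2c: no divisor's leading term divides it; move -5b^2c to the remainder.
  leading term b^2: no divisor's leading term divides it; move 35/3b^2 to the remainder.
  leading term c^2: no divisor's leading term divides it; move -3c^2 to the remainder.
  leading term c: no divisor's leading term divides it; move 14c to the remainder.
  leading term 1: no divisor's leading term divides it; move -49/3 to the remainder.
  remainder -11/6b^5c^4 + 7/3b^4c - 5b^2c + 35/3b^2 - 3c^2 + 14c - 49/3 ≠ 0; add g_5 = -11/6b^5c^4 + 7/3b^4c - 5b^2c + 35/3b^2 - 3c^2 + 14c - 49/3 to the basis.

The other S-polynomials (S(f_1,g_3), S(f_1,g_4), S(g_3,g_4), S(f_1,g_5), S(f_2,g_5), S(g_3,g_5), S(g_4,g_5)) all reduce to 0 modulo the current basis, so we have a Gröbner basis.
Inter-reduce: drop elements whose leading term is divisible by another's, tail-reduce, and make monic.

G = {a^2c + 5a + 11/2bc^3 - 7, ab^2 + 3/5ac - 7/5a + 11/10b^3c^3 - 7/5b^2, ac^2 - 7/3ac + 11/6b^3c^4 - 7/3b^2c + 5c - 35/3, b^5c^4 - 14/11b^4c + 30/11b^2c - 70/11b^2 + 18/11c^2 - 84/11c + 98/11}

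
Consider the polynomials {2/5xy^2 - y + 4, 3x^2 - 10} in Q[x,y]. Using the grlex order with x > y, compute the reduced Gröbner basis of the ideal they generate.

f_1 = 2/5xy^2 - y + 4, LT = xy^2.
f_2 = 3x^2 - 10, LT = x^2.

S(f_1,f_2): lcm = x^2y^2. S = -5/2xy + 10/3y^2 + 10x.
  leading term xy: no divisor's leading term divides it; move -5/2xy to the remainder.
  leading term y^2: no divisor's leading term divides it; move 10/3y^2 to the remainder.
  leading term x: no divisor's leading term divides it; move 10x to the remainder.
  remainder -5/2xy + 10/3y^2 + 10x ≠ 0; add g_3 = -5/2xy + 10/3y^2 + 10x to the basis.

S(f_1,g_3): lcm = xy^2. S = 4/3y^3 + 4xy - 5/2y + 10.
  leading term y^3: no divisor's leading term divides it; move 4/3y^3 to the remainder.
  leading term xy: subtract (-8/5)·g_3 from 4xy - 5/2y + 10 → 16/3y^2 + 16x - 5/2y + 10
  leading term y^2: no divisor's leading term divides it; move 16/3y^2 to the remainder.
  leading term x: no divisor's leading term divides it; move 16x to the remainder.
  leading term y: no divisor's leading term divides it; move -5/2y to the remainder.
  leading term 1: no divisor's leading term divides it; move 10 to the remainder.
  remainder 4/3y^3 + 16/3y^2 + 16x - 5/2y + 10 ≠ 0; add g_4 = 4/3y^3 + 16/3y^2 + 16x - 5/2y + 10 to the basis.

S(f_2,g_3): lcm = x^2y. S = 4/3xy^2 + 4x^2 - 10/3y.
  leading term xy^2: subtract (10/3)·f_1 from 4/3xy^2 + 4x^2 - 10/3y → 4x^2 - 40/3
  leading term x^2: subtract (4/3)·f_2 from 4x^2 - 40/3 → 0
  remainder 0.

S(f_1,g_4): lcm = xy^3. S = -4xy^2 - 12x^2 + 15/8xy - 5/2y^2 - 15/2x + 10y.
  leading term xy^2: subtract (-10)·f_1 from -4xy^2 - 12x^2 + 15/8xy - 5/2y^2 - 15/2x + 10y → -12x^2 + 15/8xy - 5/2y^2 - 15/2x + 40
  leading term x^2: subtract (-4)·f_2 from -12x^2 + 15/8xy - 5/2y^2 - 15/2x + 40 → 15/8xy - 5/2y^2 - 15/2x
  leading term xy: subtract (-3/4)·g_3 from 15/8xy - 5/2y^2 - 15/2x → 0
  remainder 0.

S(f_2,g_4): leading monomials are coprime, so the S-polynomial reduces to 0 (Buchberger's first criterion).
S(g_3,g_4): lcm = xy^3. S = -4/3y^4 - 8xy^2 - 12x^2 + 15/8xy - 15/2x.
  leading term y^4: subtract (-y)·g_4 from -4/3y^4 - 8xy^2 - 12x^2 + 15/8xy - 15/2x → -8xy^2 + 16/3y^3 - 12x^2 + 143/8xy - 5/2y^2 - 15/2x + 10y
  leading term xy^2: subtract (-20)·f_1 from -8xy^2 + 16/3y^3 - 12x^2 + 143/8xy - 5/2y^2 - 15/2x + 10y → 16/3y^3 - 12x^2 + 143/8xy - 5/2y^2 - 15/2x - 10y + 80
  leading term y^3: subtract (4)·g_4 from 16/3y^3 - 12x^2 + 143/8xy - 5/2y^2 - 15/2x - 10y + 80 → -12x^2 + 143/8xy - 143/6y^2 - 143/2x + 40
  leading term x^2: subtract (-4)·f_2 from -12x^2 + 143/8xy - 143/6y^2 - 143/2x + 40 → 143/8xy - 143/6y^2 - 143/2x
  leading term xy: subtract (-143/20)·g_3 from 143/8xy - 143/6y^2 - 143/2x → 0
  remainder 0.

Every S-polynomial of the final basis reduces to 0, so we have a Gröbner basis.
Inter-reduce: drop elements whose leading term is divisible by another's, tail-reduce, and make monic.

G = {y^3 + 4y^2 + 12x - 15/8y + 15/2, x^2 - 10/3, xy - 4/3y^2 - 4x}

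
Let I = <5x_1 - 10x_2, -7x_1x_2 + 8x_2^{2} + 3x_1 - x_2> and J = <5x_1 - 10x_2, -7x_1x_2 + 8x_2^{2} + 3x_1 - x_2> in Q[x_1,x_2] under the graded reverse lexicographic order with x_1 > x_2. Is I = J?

Equality of ideals is decidable: compute both reduced Gröbner bases (unique for the ordering) and check whether they agree.
Buchberger on the first generating set:
f_1 = 5x_1 - 10x_2, LT = x_1.
f_2 = -7x_1x_2 + 8x_2^{2} + 3x_1 - x_2, LT = x_1x_2.

S(f_1,f_2): lcm = x_1x_2. S = -\tfrac{6}{7}x_2^{2} + \tfrac{3}{7}x_1 - \tfrac{1}{7}x_2.
  reduce S modulo (f_1, f_2):
  remainder -\tfrac{6}{7}x_2^{2} + \tfrac{5}{7}x_2 ≠ 0; add g_3 = -\tfrac{6}{7}x_2^{2} + \tfrac{5}{7}x_2 to the basis.

The other S-polynomials (S(f_1,g_3), S(f_2,g_3)) all reduce to 0 modulo the current basis, so we have a Gröbner basis.
Inter-reduce: drop elements whose leading term is divisible by another's, tail-reduce, and make monic.
Reduced Gröbner basis: {x_2^{2} - \tfrac{5}{6}x_2, x_1 - 2x_2}.

Buchberger on the second generating set:
h_1 = 5x_1 - 10x_2, LT = x_1.
h_2 = -7x_1x_2 + 8x_2^{2} + 3x_1 - x_2, LT = x_1x_2.

S(h_1,h_2): lcm = x_1x_2. S = -\tfrac{6}{7}x_2^{2} + \tfrac{3}{7}x_1 - \tfrac{1}{7}x_2.
  reduce S modulo (h_1, h_2):
  remainder -\tfrac{6}{7}x_2^{2} + \tfrac{5}{7}x_2 ≠ 0; add k_3 = -\tfrac{6}{7}x_2^{2} + \tfrac{5}{7}x_2 to the basis.

The other S-polynomials (S(h_1,k_3), S(h_2,k_3)) all reduce to 0 modulo the current basis, so we have a Gröbner basis.
Inter-reduce: drop elements whose leading term is divisible by another's, tail-reduce, and make monic.
Reduced Gröbner basis: {x_2^{2} - \tfrac{5}{6}x_2, x_1 - 2x_2}.

Same reduced basis, so the two generating sets span the same ideal.

Yes, the ideals are equal.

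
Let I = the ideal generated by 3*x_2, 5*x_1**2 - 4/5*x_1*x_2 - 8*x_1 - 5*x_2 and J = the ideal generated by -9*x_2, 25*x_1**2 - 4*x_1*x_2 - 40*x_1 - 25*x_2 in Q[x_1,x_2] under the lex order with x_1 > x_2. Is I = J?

Yes, the ideals are equal.

Since reduced Gröbner bases are canonical representatives of ideals under a given ordering, it suffices to compute and compare them.
Buchberger on the first generating set:
f_1 = 3*x_2, LT = x_2.
f_2 = 5*x_1**2 - 4/5*x_1*x_2 - 8*x_1 - 5*x_2, LT = x_1**2.

S(f_1,f_2): leading monomials are coprime, so the S-polynomial reduces to 0 (Buchberger's first criterion).
Every S-polynomial of the final basis reduces to 0, so we have a Gröbner basis.
Inter-reduce: drop elements whose leading term is divisible by another's, tail-reduce, and make monic.
Reduced Gröbner basis: {x_1**2 - 8/5*x_1, x_2}.

Buchberger on the second generating set:
h_1 = -9*x_2, LT = x_2.
h_2 = 25*x_1**2 - 4*x_1*x_2 - 40*x_1 - 25*x_2, LT = x_1**2.

S(h_1,h_2): leading monomials are coprime, so the S-polynomial reduces to 0 (Buchberger's first criterion).
Every S-polynomial of the final basis reduces to 0, so we have a Gröbner basis.
Inter-reduce: drop elements whose leading term is divisible by another's, tail-reduce, and make monic.
Reduced Gröbner basis: {x_1**2 - 8/5*x_1, x_2}.

The two bases agree; hence the ideals are identical.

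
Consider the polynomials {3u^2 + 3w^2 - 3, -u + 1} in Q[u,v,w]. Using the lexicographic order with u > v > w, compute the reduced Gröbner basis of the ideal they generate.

f_1 = 3u^2 + 3w^2 - 3, LT = u^2.
f_2 = -u + 1, LT = u.

S(f_1,f_2): lcm = u^2. S = u + w^2 - 1.
  reduce S modulo (f_1, f_2):
  remainder w^2 ≠ 0; add g_3 = w^2 to the basis.

The other S-polynomials (S(f_1,g_3), S(f_2,g_3)) all reduce to 0 modulo the current basis, so we have a Gröbner basis.
Inter-reduce: drop elements whose leading term is divisible by another's, tail-reduce, and make monic.

G = {u - 1, w^2}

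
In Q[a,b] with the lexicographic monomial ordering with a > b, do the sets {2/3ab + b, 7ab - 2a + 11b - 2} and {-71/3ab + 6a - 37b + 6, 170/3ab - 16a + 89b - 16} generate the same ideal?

Yes, the ideals are equal.

Equality of ideals is decidable: compute both reduced Gröbner bases (unique for the ordering) and check whether they agree.
Buchberger on the first generating set:
f_1 = 2/3ab + b, LT = ab.
f_2 = 7ab - 2a + 11b - 2, LT = ab.

S(f_1,f_2): lcm = ab. S = 2/7a - 1/14b + 2/7.
  leading term a: no divisor's leading term divides it; move 2/7a to the remainder.
  leading term b: no divisor's leading term divides it; move -1/14b to the remainder.
  leading term 1: no divisor's leading term divides it; move 2/7 to the remainder.
  remainder 2/7a - 1/14b + 2/7 ≠ 0; add g_3 = 2/7a - 1/14b + 2/7 to the basis.

S(f_1,g_3): lcm = ab. S = 1/4b^2 + 1/2b.
  leading term b^2: no divisor's leading term divides it; move 1/4b^2 to the remainder.
  leading term b: no divisor's leading term divides it; move 1/2b to the remainder.
  remainder 1/4b^2 + 1/2b ≠ 0; add g_4 = 1/4b^2 + 1/2b to the basis.

The other S-polynomials (S(f_2,g_3), S(f_1,g_4), S(f_2,g_4), S(g_3,g_4)) all reduce to 0 modulo the current basis, so we have a Gröbner basis.
Inter-reduce: drop elements whose leading term is divisible by another's, tail-reduce, and make monic.
Reduced Gröbner basis: {a - 1/4b + 1, b^2 + 2b}.

Buchberger on the second generating set:
h_1 = -71/3ab + 6a - 37b + 6, LT = ab.
h_2 = 170/3ab - 16a + 89b - 16, LT = ab.

S(h_1,h_2): lcm = ab. S = 174/6035a - 87/12070b + 174/6035.
  leading term a: no divisor's leading term divides it; move 174/6035a to the remainder.
  leading term b: no divisor's leading term divides it; move -87/12070b to the remainder.
  leading term 1: no divisor's leading term divides it; move 174/6035 to the remainder.
  remainder 174/6035a - 87/12070b + 174/6035 ≠ 0; add k_3 = 174/6035a - 87/12070b + 174/6035 to the basis.

S(h_1,k_3): lcm = ab. S = -18/71a + 1/4b^2 + 40/71b - 18/71.
  leading term a: subtract (-255/29)·k_3 from -18/71a + 1/4b^2 + 40/71b - 18/71 → 1/4b^2 + 1/2b
  leading term b^2: no divisor's leading term divides it; move 1/4b^2 to the remainder.
  leading term b: no divisor's leading term divides it; move 1/2b to the remainder.
  remainder 1/4b^2 + 1/2b ≠ 0; add k_4 = 1/4b^2 + 1/2b to the basis.

The other S-polynomials (S(h_2,k_3), S(h_1,k_4), S(h_2,k_4), S(k_3,k_4)) all reduce to 0 modulo the current basis, so we have a Gröbner basis.
Inter-reduce: drop elements whose leading term is divisible by another's, tail-reduce, and make monic.
Reduced Gröbner basis: {a - 1/4b + 1, b^2 + 2b}.

The two bases agree; hence the ideals are identical.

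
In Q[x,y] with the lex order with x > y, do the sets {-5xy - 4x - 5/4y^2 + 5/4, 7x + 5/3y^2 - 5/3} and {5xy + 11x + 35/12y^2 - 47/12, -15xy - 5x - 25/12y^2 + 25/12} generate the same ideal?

Since reduced Gröbner bases are canonical representatives of ideals under a given ordering, it suffices to compute and compare them.
Buchberger on the first generating set:
f_1 = -5xy - 4x - 5/4y^2 + 5/4, LT = xy.
f_2 = 7x + 5/3y^2 - 5/3, LT = x.

S(f_1,f_2): lcm = xy. S = 4/5x - 5/21y^3 + 1/4y^2 + 5/21y - 1/4.
  leading term x: subtract (4/35)·f_2 from 4/5x - 5/21y^3 + 1/4y^2 + 5/21y - 1/4 → -5/21y^3 + 5/84y^2 + 5/21y - 5/84
  leading term y^3: no divisor's leading term divides it; move -5/21y^3 to the remainder.
  leading term y^2: no divisor's leading term divides it; move 5/84y^2 to the remainder.
  leading term y: no divisor's leading term divides it; move 5/21y to the remainder.
  leading term 1: no divisor's leading term divides it; move -5/84 to the remainder.
  remainder -5/21y^3 + 5/84y^2 + 5/21y - 5/84 ≠ 0; add g_3 = -5/21y^3 + 5/84y^2 + 5/21y - 5/84 to the basis.

S(f_1,g_3): lcm = xy^3. S = 21/20xy^2 + xy - 1/4x + 1/4y^4 - 1/4y^2.
  leading term xy^2: subtract (-21/100y)·f_1 from 21/20xy^2 + xy - 1/4x + 1/4y^4 - 1/4y^2 → 4/25xy - 1/4x + 1/4y^4 - 21/80y^3 - 1/4y^2 + 21/80y
  leading term xy: subtract (-4/125)·f_1 from 4/25xy - 1/4x + 1/4y^4 - 21/80y^3 - 1/4y^2 + 21/80y → -189/500x + 1/4y^4 - 21/80y^3 - 29/100y^2 + 21/80y + 1/25
  leading term x: subtract (-27/500)·f_2 from -189/500x + 1/4y^4 - 21/80y^3 - 29/100y^2 + 21/80y + 1/25 → 1/4y^4 - 21/80y^3 - 1/5y^2 + 21/80y - 1/20
  leading term y^4: subtract (-21/20y)·g_3 from 1/4y^4 - 21/80y^3 - 1/5y^2 + 21/80y - 1/20 → -1/5y^3 + 1/20y^2 + 1/5y - 1/20
  leading term y^3: subtract (21/25)·g_3 from -1/5y^3 + 1/20y^2 + 1/5y - 1/20 → 0
  remainder 0.

S(f_2,g_3): leading monomials are coprime, so the S-polynomial reduces to 0 (Buchberger's first criterion).
Every S-polynomial of the final basis reduces to 0, so we have a Gröbner basis.
Inter-reduce: drop elements whose leading term is divisible by another's, tail-reduce, and make monic.
Reduced Gröbner basis: {x + 5/21y^2 - 5/21, y^3 - 1/4y^2 - y + 1/4}.

Buchberger on the second generating set:
h_1 = 5xy + 11x + 35/12y^2 - 47/12, LT = xy.
h_2 = -15xy - 5x - 25/12y^2 + 25/12, LT = xy.

S(h_1,h_2): lcm = xy. S = 28/15x + 4/9y^2 - 29/45.
  leading term x: no divisor's leading term divides it; move 28/15x to the remainder.
  leading term y^2: no divisor's leading term divides it; move 4/9y^2 to the remainder.
  leading term 1: no divisor's leading term divides it; move -29/45 to the remainder.
  remainder 28/15x + 4/9y^2 - 29/45 ≠ 0; add k_3 = 28/15x + 4/9y^2 - 29/45 to the basis.

S(h_1,k_3): lcm = xy. S = 11/5x - 5/21y^3 + 7/12y^2 + 29/84y - 47/60.
  leading term x: subtract (33/28)·k_3 from 11/5x - 5/21y^3 + 7/12y^2 + 29/84y - 47/60 → -5/21y^3 + 5/84y^2 + 29/84y - 1/42
  leading term y^3: no divisor's leading term divides it; move -5/21y^3 to the remainder.
  leading term y^2: no divisor's leading term divides it; move 5/84y^2 to the remainder.
  leading term y: no divisor's leading term divides it; move 29/84y to the remainder.
  leading term 1: no divisor's leading term divides it; move -1/42 to the remainder.
  remainder -5/21y^3 + 5/84y^2 + 29/84y - 1/42 ≠ 0; add k_4 = -5/21y^3 + 5/84y^2 + 29/84y - 1/42 to the basis.

S(h_2,k_3): lcm = xy. S = 1/3x - 5/21y^3 + 5/36y^2 + 29/84y - 5/36.
  leading term x: subtract (5/28)·k_3 from 1/3x - 5/21y^3 + 5/36y^2 + 29/84y - 5/36 → -5/21y^3 + 5/84y^2 + 29/84y - 1/42
  leading term y^3: subtract (1)·k_4 from -5/21y^3 + 5/84y^2 + 29/84y - 1/42 → 0
  remainder 0.

S(h_1,k_4): lcm = xy^3. S = 49/20xy^2 + 29/20xy - 1/10x + 7/12y^4 - 47/60y^2.
  leading term xy^2: subtract (49/100y)·h_1 from 49/20xy^2 + 29/20xy - 1/10x + 7/12y^4 - 47/60y^2 → -197/50xy - 1/10x + 7/12y^4 - 343/240y^3 - 47/60y^2 + 2303/1200y
  leading term xy: subtract (-197/250)·h_1 from -197/50xy - 1/10x + 7/12y^4 - 343/240y^3 - 47/60y^2 + 2303/1200y → 1071/125x + 7/12y^4 - 343/240y^3 + 303/200y^2 + 2303/1200y - 9259/3000
  leading term x: subtract (459/100)·k_3 from 1071/125x + 7/12y^4 - 343/240y^3 + 303/200y^2 + 2303/1200y - 9259/3000 → 7/12y^4 - 343/240y^3 - 21/40y^2 + 2303/1200y - 77/600
  leading term y^4: subtract (-49/20y)·k_4 from 7/12y^4 - 343/240y^3 - 21/40y^2 + 2303/1200y - 77/600 → -77/60y^3 + 77/240y^2 + 2233/1200y - 77/600
  leading term y^3: subtract (539/100)·k_4 from -77/60y^3 + 77/240y^2 + 2233/1200y - 77/600 → 0
  remainder 0.

S(h_2,k_4): lcm = xy^3. S = 7/12xy^2 + 29/20xy - 1/10x + 5/36y^4 - 5/36y^2.
  leading term xy^2: subtract (7/60y)·h_1 from 7/12xy^2 + 29/20xy - 1/10x + 5/36y^4 - 5/36y^2 → 1/6xy - 1/10x + 5/36y^4 - 49/144y^3 - 5/36y^2 + 329/720y
  leading term xy: subtract (1/30)·h_1 from 1/6xy - 1/10x + 5/36y^4 - 49/144y^3 - 5/36y^2 + 329/720y → -7/15x + 5/36y^4 - 49/144y^3 - 17/72y^2 + 329/720y + 47/360
  leading term x: subtract (-1/4)·k_3 from -7/15x + 5/36y^4 - 49/144y^3 - 17/72y^2 + 329/720y + 47/360 → 5/36y^4 - 49/144y^3 - 1/8y^2 + 329/720y - 11/360
  leading term y^4: subtract (-7/12y)·k_4 from 5/36y^4 - 49/144y^3 - 1/8y^2 + 329/720y - 11/360 → -11/36y^3 + 11/144y^2 + 319/720y - 11/360
  leading term y^3: subtract (77/60)·k_4 from -11/36y^3 + 11/144y^2 + 319/720y - 11/360 → 0
  remainder 0.

S(k_3,k_4): leading monomials are coprime, so the S-polynomial reduces to 0 (Buchberger's first criterion).
Every S-polynomial of the final basis reduces to 0, so we have a Gröbner basis.
Inter-reduce: drop elements whose leading term is divisible by another's, tail-reduce, and make monic.
Reduced Gröbner basis: {x + 5/21y^2 - 29/84, y^3 - 1/4y^2 - 29/20y + 1/10}.

The bases are distinct; the ideals are different.

No, the ideals differ.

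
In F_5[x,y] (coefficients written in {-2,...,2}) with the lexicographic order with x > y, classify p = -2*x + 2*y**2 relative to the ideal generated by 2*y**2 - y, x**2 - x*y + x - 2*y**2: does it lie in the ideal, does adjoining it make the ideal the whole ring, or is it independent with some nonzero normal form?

-2*x + 2*y**2 is independent of I; its normal form modulo I is -2*x + y.

First compute the reduced Gröbner basis of I by Buchberger's algorithm.
f_1 = 2*y**2 - y, LT = y**2.
f_2 = x**2 - x*y + x - 2*y**2, LT = x**2.

The S-polynomials (S(f_1,f_2)) all reduce to 0 modulo the current basis, so we have a Gröbner basis.
Inter-reduce: drop elements whose leading term is divisible by another's, tail-reduce, and make monic.
Reduced Gröbner basis: {x**2 - x*y + x - y, y**2 + 2*y}.
Label its elements g_1 = x**2 - x*y + x - y, g_2 = y**2 + 2*y.

Reduce p = -2*x + 2*y**2 modulo G:
  leading term x: no divisor's leading term divides it; move -2*x to the remainder.
  leading term y**2: subtract (2)·g_2 from 2*y**2 → y
  leading term y: no divisor's leading term divides it; move y to the remainder.
  normal form = -2*x + y.
The normal form is nonzero, so p ∉ I. Since p minus its normal form lies in I, I + (p) = I + (r) where r = -2*x + y; decide whether this ideal is the whole ring.
Run Buchberger on G together with r (pairs among the g_i already reduce to 0 since G is a Gröbner basis):
g_1 = x**2 - x*y + x - y, LT = x**2.
g_2 = y**2 + 2*y, LT = y**2.
r = -2*x + y, LT = x.

The S-polynomials (S(g_1,g_2), S(g_1,r), S(g_2,r)) all reduce to 0 modulo the current basis, so we have a Gröbner basis.
Inter-reduce: drop elements whose leading term is divisible by another's, tail-reduce, and make monic.
Reduced Gröbner basis: {x + 2*y, y**2 + 2*y}.
The reduced Gröbner basis of I + (p) is {x + 2*y, y**2 + 2*y} ≠ {1}, a proper ideal, so the enlarged system stays consistent: p is independent of I, with normal form -2*x + y.

The remainder on division by a Gröbner basis is unique — it is the normal form.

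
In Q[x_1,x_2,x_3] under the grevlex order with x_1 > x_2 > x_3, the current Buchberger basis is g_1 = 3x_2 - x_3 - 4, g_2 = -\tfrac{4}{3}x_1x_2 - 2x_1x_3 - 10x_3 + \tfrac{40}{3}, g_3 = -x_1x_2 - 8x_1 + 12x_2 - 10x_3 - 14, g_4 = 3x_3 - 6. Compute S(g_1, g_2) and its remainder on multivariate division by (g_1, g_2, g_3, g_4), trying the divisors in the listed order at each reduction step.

lcm(LM(g_1), LM(g_2)) = x_1x_2.
S = (lcm/LT(g_1))·g_1 − (lcm/LT(g_2))·g_2 = -\tfrac{11}{6}x_1x_3 - \tfrac{4}{3}x_1 - \tfrac{15}{2}x_3 + 10.
Reduce S modulo (g_1, g_2, g_3, g_4) in that order:
  leading term x_1x_3: subtract (-\tfrac{11}{18}x_1)·g_4 from -\tfrac{11}{6}x_1x_3 - \tfrac{4}{3}x_1 - \tfrac{15}{2}x_3 + 10 → -5x_1 - \tfrac{15}{2}x_3 + 10
  leading term x_1: no divisor's leading term divides it; move -5x_1 to the remainder.
  leading term x_3: subtract (-\tfrac{5}{2})·g_4 from -\tfrac{15}{2}x_3 + 10 → -5
  leading term 1: no divisor's leading term divides it; move -5 to the remainder.
The remainder -5x_1 - 5 is nonzero, so it would be added as the next basis element.

S(g_1, g_2) = -\tfrac{11}{6}x_1x_3 - \tfrac{4}{3}x_1 - \tfrac{15}{2}x_3 + 10; remainder on division = -5x_1 - 5.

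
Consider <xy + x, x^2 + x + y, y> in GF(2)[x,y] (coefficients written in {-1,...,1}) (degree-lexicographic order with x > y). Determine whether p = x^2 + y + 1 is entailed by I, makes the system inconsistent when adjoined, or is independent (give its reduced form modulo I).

First compute the reduced Gröbner basis of I by Buchberger's algorithm.
f_1 = xy + x, LT = xy.
f_2 = x^2 + x + y, LT = x^2.
f_3 = y, LT = y.

S(f_1,f_3): lcm = xy. S = x.
  reduce S modulo (f_1, f_2, f_3):
  remainder x ≠ 0; add h_4 = x to the basis.

The other S-polynomials (S(f_1,f_2), S(f_2,f_3), S(f_1,h_4), S(f_2,h_4), S(f_3,h_4)) all reduce to 0 modulo the current basis, so we have a Gröbner basis.
Inter-reduce: drop elements whose leading term is divisible by another's, tail-reduce, and make monic.
Reduced Gröbner basis: {x, y}.
Label its elements g_1 = x, g_2 = y.

Reduce p = x^2 + y + 1 modulo G:
  leading term x^2: subtract (x)·g_1 from x^2 + y + 1 → y + 1
  leading term y: subtract (1)·g_2 from y + 1 → 1
  leading term 1: no divisor's leading term divides it; move 1 to the remainder.
  normal form = 1.
The normal form is nonzero, so p ∉ I. Since p minus its normal form lies in I, I + (p) = I + (r) where r = 1; decide whether this ideal is the whole ring.
Here r = 1 is a nonzero constant, hence a unit: 1 ∈ I + (p), the Gröbner basis of I + (p) is {1}, and the enlarged system has no common solution — adjoining p is inconsistent.

Ideal membership is decidable via reduction modulo a Gröbner basis.

Adjoining x^2 + y + 1 makes the ideal the whole ring: the system is inconsistent.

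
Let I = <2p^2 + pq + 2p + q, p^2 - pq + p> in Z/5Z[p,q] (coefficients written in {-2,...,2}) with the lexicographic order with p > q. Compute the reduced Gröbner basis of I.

f_1 = 2p^2 + pq + 2p + q, LT = p^2.
f_2 = p^2 - pq + p, LT = p^2.

S(f_1,f_2): lcm = p^2. S = -pq - 2q.
  leading term pq: no divisor's leading term divides it; move -pq to the remainder.
  leading term q: no divisor's leading term divides it; move -2q to the remainder.
  remainder -pq - 2q ≠ 0; add g_3 = -pq - 2q to the basis.

S(f_1,g_3): lcm = p^2q. S = -2pq^2 - pq - 2q^2.
  leading term pq^2: subtract (2q)·g_3 from -2pq^2 - pq - 2q^2 → -pq + 2q^2
  leading term pq: subtract (1)·g_3 from -pq + 2q^2 → 2q^2 + 2q
  leading term q^2: no divisor's leading term divides it; move 2q^2 to the remainder.
  leading term q: no divisor's leading term divides it; move 2q to the remainder.
  remainder 2q^2 + 2q ≠ 0; add g_4 = 2q^2 + 2q to the basis.

S(f_2,g_3): lcm = p^2q. S = -pq^2 - pq.
  leading term pq^2: subtract (q)·g_3 from -pq^2 - pq → -pq + 2q^2
  leading term pq: subtract (1)·g_3 from -pq + 2q^2 → 2q^2 + 2q
  leading term q^2: subtract (1)·g_4 from 2q^2 + 2q → 0
  remainder 0.

S(f_1,g_4): leading monomials are coprime, so the S-polynomial reduces to 0 (Buchberger's first criterion).
S(f_2,g_4): leading monomials are coprime, so the S-polynomial reduces to 0 (Buchberger's first criterion).
S(g_3,g_4): lcm = pq^2. S = -pq + 2q^2.
  leading term pq: subtract (1)·g_3 from -pq + 2q^2 → 2q^2 + 2q
  leading term q^2: subtract (1)·g_4 from 2q^2 + 2q → 0
  remainder 0.

Every S-polynomial of the final basis reduces to 0, so we have a Gröbner basis.
Inter-reduce: drop elements whose leading term is divisible by another's, tail-reduce, and make monic.

G = {p^2 + p + 2q, pq + 2q, q^2 + q}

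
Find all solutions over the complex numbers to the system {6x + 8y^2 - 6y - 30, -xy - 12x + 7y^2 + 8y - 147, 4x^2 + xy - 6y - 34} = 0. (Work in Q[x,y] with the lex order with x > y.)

Compute a lex Gröbner basis by Buchberger's algorithm.
f_1 = 6x + 8y^2 - 6y - 30, LT = x.
f_2 = -xy - 12x + 7y^2 + 8y - 147, LT = xy.
f_3 = 4x^2 + xy - 6y - 34, LT = x^2.

S(f_1,f_2): lcm = xy. S = -12x + 4/3y^3 + 6y^2 + 3y - 147.
  leading term x: subtract (-2)·f_1 from -12x + 4/3y^3 + 6y^2 + 3y - 147 → 4/3y^3 + 22y^2 - 9y - 207
  leading term y^3: no divisor's leading term divides it; move 4/3y^3 to the remainder.
  leading term y^2: no divisor's leading term divides it; move 22y^2 to the remainder.
  leading term y: no divisor's leading term divides it; move -9y to the remainder.
  leading term 1: no divisor's leading term divides it; move -207 to the remainder.
  remainder 4/3y^3 + 22y^2 - 9y - 207 ≠ 0; add h_4 = 4/3y^3 + 22y^2 - 9y - 207 to the basis.

S(f_1,f_3): lcm = x^2. S = 4/3xy^2 - 5/4xy - 5x + 3/2y + 17/2.
  leading term xy^2: subtract (2/9y^2)·f_1 from 4/3xy^2 - 5/4xy - 5x + 3/2y + 17/2 → -5/4xy - 5x - 16/9y^4 + 4/3y^3 + 20/3y^2 + 3/2y + 17/2
  leading term xy: subtract (-5/24y)·f_1 from -5/4xy - 5x - 16/9y^4 + 4/3y^3 + 20/3y^2 + 3/2y + 17/2 → -5x - 16/9y^4 + 3y^3 + 65/12y^2 - 19/4y + 17/2
  leading term x: subtract (-5/6)·f_1 from -5x - 16/9y^4 + 3y^3 + 65/12y^2 - 19/4y + 17/2 → -16/9y^4 + 3y^3 + 145/12y^2 - 39/4y - 33/2
  leading term y^4: subtract (-4/3y)·h_4 from -16/9y^4 + 3y^3 + 145/12y^2 - 39/4y - 33/2 → 97/3y^3 + 1/12y^2 - 1143/4y - 33/2
  leading term y^3: subtract (97/4)·h_4 from 97/3y^3 + 1/12y^2 - 1143/4y - 33/2 → -6401/12y^2 - 135/2y + 20013/4
  leading term y^2: no divisor's leading term divides it; move -6401/12y^2 to the remainder.
  leading term y: no divisor's leading term divides it; move -135/2y to the remainder.
  leading term 1: no divisor's leading term divides it; move 20013/4 to the remainder.
  remainder -6401/12y^2 - 135/2y + 20013/4 ≠ 0; add h_5 = -6401/12y^2 - 135/2y + 20013/4 to the basis.

S(f_2,f_3): lcm = x^2y. S = 12x^2 - 29/4xy^2 - 8xy + 147x + 3/2y^2 + 17/2y.
  leading term x^2: subtract (2x)·f_1 from 12x^2 - 29/4xy^2 - 8xy + 147x + 3/2y^2 + 17/2y → -93/4xy^2 + 4xy + 207x + 3/2y^2 + 17/2y
  leading term xy^2: subtract (-31/8y^2)·f_1 from -93/4xy^2 + 4xy + 207x + 3/2y^2 + 17/2y → 4xy + 207x + 31y^4 - 93/4y^3 - 459/4y^2 + 17/2y
  leading term xy: subtract (2/3y)·f_1 from 4xy + 207x + 31y^4 - 93/4y^3 - 459/4y^2 + 17/2y → 207x + 31y^4 - 343/12y^3 - 443/4y^2 + 57/2y
  leading term x: subtract (69/2)·f_1 from 207x + 31y^4 - 343/12y^3 - 443/4y^2 + 57/2y → 31y^4 - 343/12y^3 - 1547/4y^2 + 471/2y + 1035
  leading term y^4: subtract (93/4y)·h_4 from 31y^4 - 343/12y^3 - 1547/4y^2 + 471/2y + 1035 → -6481/12y^3 - 355/2y^2 + 20193/4y + 1035
  leading term y^3: subtract (-6481/16)·h_4 from -6481/12y^3 - 355/2y^2 + 20193/4y + 1035 → 69871/8y^2 + 22443/16y - 1325007/16
  leading term y^2: subtract (-209613/12802)·h_5 from 69871/8y^2 + 22443/16y - 1325007/16 → 30466623/102416y - 91399869/102416
  leading term y: no divisor's leading term divides it; move 30466623/102416y to the remainder.
  leading term 1: no divisor's leading term divides it; move -91399869/102416 to the remainder.
  remainder 30466623/102416y - 91399869/102416 ≠ 0; add h_6 = 30466623/102416y - 91399869/102416 to the basis.

S(f_1,h_4): leading monomials are coprime, so the S-polynomial reduces to 0 (Buchberger's first criterion).
S(f_2,h_4): lcm = xy^3. S = -9/2xy^2 + 27/4xy + 621/4x - 7y^4 - 8y^3 + 147y^2.
  leading term xy^2: subtract (-3/4y^2)·f_1 from -9/2xy^2 + 27/4xy + 621/4x - 7y^4 - 8y^3 + 147y^2 → 27/4xy + 621/4x - y^4 - 25/2y^3 + 249/2y^2
  leading term xy: subtract (9/8y)·f_1 from 27/4xy + 621/4x - y^4 - 25/2y^3 + 249/2y^2 → 621/4x - y^4 - 43/2y^3 + 525/4y^2 + 135/4y
  leading term x: subtract (207/8)·f_1 from 621/4x - y^4 - 43/2y^3 + 525/4y^2 + 135/4y → -y^4 - 43/2y^3 - 303/4y^2 + 189y + 3105/4
  leading term y^4: subtract (-3/4y)·h_4 from -y^4 - 43/2y^3 - 303/4y^2 + 189y + 3105/4 → -5y^3 - 165/2y^2 + 135/4y + 3105/4
  leading term y^3: subtract (-15/4)·h_4 from -5y^3 - 165/2y^2 + 135/4y + 3105/4 → 0
  remainder 0.

S(f_3,h_4): leading monomials are coprime, so the S-polynomial reduces to 0 (Buchberger's first criterion).
S(f_1,h_5): leading monomials are coprime, so the S-polynomial reduces to 0 (Buchberger's first criterion).
S(f_2,h_5): lcm = xy^2. S = 76002/6401xy + 60039/6401x - 7y^3 - 8y^2 + 147y.
  leading term xy: subtract (12667/6401y)·f_1 from 76002/6401xy + 60039/6401x - 7y^3 - 8y^2 + 147y → 60039/6401x - 146143/6401y^3 + 24794/6401y^2 + 1320957/6401y
  leading term x: subtract (20013/12802)·f_1 from 60039/6401x - 146143/6401y^3 + 24794/6401y^2 + 1320957/6401y → -146143/6401y^3 - 55258/6401y^2 + 1380996/6401y + 300195/6401
  leading term y^3: subtract (-438429/25604)·h_4 from -146143/6401y^3 - 55258/6401y^2 + 1380996/6401y + 300195/6401 → 4712203/12802y^2 + 1578123/25604y - 2420379/692
  leading term y^2: subtract (-28273218/40972801)·h_5 from 4712203/12802y^2 + 1578123/25604y - 2420379/692 → 2467796463/163891204y - 7403389389/163891204
  leading term y: subtract (324/6401)·h_6 from 2467796463/163891204y - 7403389389/163891204 → 0
  remainder 0.

S(f_3,h_5): leading monomials are coprime, so the S-polynomial reduces to 0 (Buchberger's first criterion).
S(h_4,h_5): lcm = y^3. S = 209613/12802y^2 + 67329/25604y - 621/4.
  leading term y^2: subtract (-1257678/40972801)·h_5 from 209613/12802y^2 + 67329/25604y - 621/4 → 91399869/163891204y - 274199607/163891204
  leading term y: subtract (12/6401)·h_6 from 91399869/163891204y - 274199607/163891204 → 0
  remainder 0.

S(f_1,h_6): leading monomials are coprime, so the S-polynomial reduces to 0 (Buchberger's first criterion).
S(f_2,h_6): lcm = xy. S = 15x - 7y^2 - 8y + 147.
  leading term x: subtract (5/2)·f_1 from 15x - 7y^2 - 8y + 147 → -27y^2 + 7y + 222
  leading term y^2: subtract (324/6401)·h_5 from -27y^2 + 7y + 222 → 66677/6401y - 200031/6401
  leading term y: subtract (1066832/30466623)·h_6 from 66677/6401y - 200031/6401 → 0
  remainder 0.

S(f_3,h_6): leading monomials are coprime, so the S-polynomial reduces to 0 (Buchberger's first criterion).
S(h_4,h_6): lcm = y^3. S = 39/2y^2 - 27/4y - 621/4.
  leading term y^2: subtract (-234/6401)·h_5 from 39/2y^2 - 27/4y - 621/4 → -236007/25604y + 708021/25604
  leading term y: subtract (-314676/10155541)·h_6 from -236007/25604y + 708021/25604 → 0
  remainder 0.

S(h_5,h_6): lcm = y^2. S = 20013/6401y - 60039/6401.
  leading term y: subtract (106736/10155541)·h_6 from 20013/6401y - 60039/6401 → 0
  remainder 0.

Every S-polynomial of the final basis reduces to 0, so we have a Gröbner basis.
Inter-reduce: drop elements whose leading term is divisible by another's, tail-reduce, and make monic.
Reduced Gröbner basis: {x + 4, y - 3}.

Since the basis is lex-ordered, y - 3 is univariate in y. Its roots are {3}. Back-substituting each root into the other basis elements fixes the other coordinates.
  y = 3: the earlier basis element becomes x + 4 = 0, giving x = -4 — point (-4, 3).
Substituting each solution back into the original system confirms all equations vanish.

{(-4, 3)}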